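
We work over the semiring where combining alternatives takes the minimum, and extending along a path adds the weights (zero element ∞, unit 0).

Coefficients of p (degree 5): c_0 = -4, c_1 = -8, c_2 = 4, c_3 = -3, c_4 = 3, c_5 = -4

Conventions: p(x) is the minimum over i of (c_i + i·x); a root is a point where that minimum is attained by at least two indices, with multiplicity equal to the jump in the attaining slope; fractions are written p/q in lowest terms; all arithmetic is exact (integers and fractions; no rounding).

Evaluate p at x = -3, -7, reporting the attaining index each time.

p(-3) = min(-4+0·(-3)=-4, -8+1·(-3)=-11, 4+2·(-3)=-2, -3+3·(-3)=-12, 3+4·(-3)=-9, -4+5·(-3)=-19) = -19 (attained by i=5)
p(-7) = min(-4+0·(-7)=-4, -8+1·(-7)=-15, 4+2·(-7)=-10, -3+3·(-7)=-24, 3+4·(-7)=-25, -4+5·(-7)=-39) = -39 (attained by i=5)
Answer: p(-3) = -19; p(-7) = -39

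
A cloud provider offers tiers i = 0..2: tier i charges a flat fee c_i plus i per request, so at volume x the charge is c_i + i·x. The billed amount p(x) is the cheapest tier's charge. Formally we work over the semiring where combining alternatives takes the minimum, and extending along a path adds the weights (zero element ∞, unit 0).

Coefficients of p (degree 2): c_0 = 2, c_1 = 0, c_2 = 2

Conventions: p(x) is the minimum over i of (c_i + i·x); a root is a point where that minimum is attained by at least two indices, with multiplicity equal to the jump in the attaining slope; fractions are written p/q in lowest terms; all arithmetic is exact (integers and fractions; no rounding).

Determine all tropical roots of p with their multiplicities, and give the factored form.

hull edge (i=0, c=2) to (i=1, c=0): slope -2, span 1
hull edge (i=1, c=0) to (i=2, c=2): slope 2, span 1
Factored form: p(x) = 2 ⊗ (x ⊕ (-2)) ⊗ (x ⊕ 2)
Answer: roots = -2 (mult 1), 2 (mult 1)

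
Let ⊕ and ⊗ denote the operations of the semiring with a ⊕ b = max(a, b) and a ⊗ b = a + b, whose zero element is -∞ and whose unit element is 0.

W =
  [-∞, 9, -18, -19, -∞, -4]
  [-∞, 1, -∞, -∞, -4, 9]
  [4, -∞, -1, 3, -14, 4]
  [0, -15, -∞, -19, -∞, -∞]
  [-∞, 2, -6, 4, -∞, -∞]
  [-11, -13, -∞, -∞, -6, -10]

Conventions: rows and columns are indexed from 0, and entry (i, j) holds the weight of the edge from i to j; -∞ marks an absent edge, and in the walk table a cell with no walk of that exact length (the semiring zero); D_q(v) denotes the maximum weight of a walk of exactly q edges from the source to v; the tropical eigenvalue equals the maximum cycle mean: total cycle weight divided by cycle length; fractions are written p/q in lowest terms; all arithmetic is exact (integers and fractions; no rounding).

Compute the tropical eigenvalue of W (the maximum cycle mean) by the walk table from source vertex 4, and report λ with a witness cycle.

q=0: [-∞, -∞, -∞, -∞, 0, -∞]
q=1: [-∞, 2, -6, 4, -∞, -∞]
q=2: [4, 3, -7, -3, -2, 11]
q=3: [0, 13, -8, 2, 5, 12]
q=4: [2, 14, -1, 9, 9, 22]
q=5: [11, 15, 3, 13, 16, 23]
q=6: [13, 20, 10, 20, 17, 24]
Optimal cycle mean attained by: cycle 0->1->5->4->3->0, total 9 + 9 + (-6) + 4 + 0, length 5.
Answer: λ = 16/5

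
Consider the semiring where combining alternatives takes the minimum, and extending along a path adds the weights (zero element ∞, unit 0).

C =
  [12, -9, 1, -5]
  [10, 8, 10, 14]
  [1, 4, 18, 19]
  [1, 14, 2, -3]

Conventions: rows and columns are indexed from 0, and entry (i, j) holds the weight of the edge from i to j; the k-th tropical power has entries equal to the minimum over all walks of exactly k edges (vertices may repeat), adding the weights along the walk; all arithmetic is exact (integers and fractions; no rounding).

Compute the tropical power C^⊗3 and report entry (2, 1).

C^⊗2:
  [-4, -1, -3, -8]
  [11, 1, 11, 5]
  [13, -8, 2, -4]
  [-2, -8, -1, -6]
C^⊗3:
  [-7, -13, -6, -11]
  [6, 2, 7, 2]
  [-3, 0, -2, -7]
  [-5, -11, -4, -9]
Key observation: the optimum is the walk 2->0->1->1, with weight 1 + (-9) + 8 = 0.
Optimal value attained by: walk 2->0->1->1.
Answer: (C^⊗3)[2][1] = 0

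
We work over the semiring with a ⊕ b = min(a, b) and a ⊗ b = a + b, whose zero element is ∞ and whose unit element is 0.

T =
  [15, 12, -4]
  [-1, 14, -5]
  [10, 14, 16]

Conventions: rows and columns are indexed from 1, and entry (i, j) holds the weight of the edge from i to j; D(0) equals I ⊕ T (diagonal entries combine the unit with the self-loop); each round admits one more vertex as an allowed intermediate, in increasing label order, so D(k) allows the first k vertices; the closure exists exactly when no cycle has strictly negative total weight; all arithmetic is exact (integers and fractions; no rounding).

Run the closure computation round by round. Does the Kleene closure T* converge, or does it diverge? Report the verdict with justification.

D(0):
  [0, 12, -4]
  [-1, 0, -5]
  [10, 14, 0]
D(1):
  [0, 12, -4]
  [-1, 0, -5]
  [10, 14, 0]
D(2):
  [0, 12, -4]
  [-1, 0, -5]
  [10, 14, 0]
D(3):
  [0, 10, -4]
  [-1, 0, -5]
  [10, 14, 0]
Key observation: every diagonal entry stays at the unit through all rounds, so no improving cycle exists.
Answer: CONVERGES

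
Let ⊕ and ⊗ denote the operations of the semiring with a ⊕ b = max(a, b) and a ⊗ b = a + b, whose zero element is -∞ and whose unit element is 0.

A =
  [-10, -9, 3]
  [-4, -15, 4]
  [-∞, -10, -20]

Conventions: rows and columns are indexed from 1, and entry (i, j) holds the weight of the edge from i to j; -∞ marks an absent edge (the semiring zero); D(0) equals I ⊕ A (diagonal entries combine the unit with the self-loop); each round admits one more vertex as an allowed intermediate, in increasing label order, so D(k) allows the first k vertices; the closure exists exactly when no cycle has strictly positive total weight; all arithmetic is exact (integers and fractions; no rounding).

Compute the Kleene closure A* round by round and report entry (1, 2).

D(0):
  [0, -9, 3]
  [-4, 0, 4]
  [-∞, -10, 0]
D(1):
  [0, -9, 3]
  [-4, 0, 4]
  [-∞, -10, 0]
D(2):
  [0, -9, 3]
  [-4, 0, 4]
  [-14, -10, 0]
D(3):
  [0, -7, 3]
  [-4, 0, 4]
  [-14, -10, 0]
Answer: A*[1][2] = -7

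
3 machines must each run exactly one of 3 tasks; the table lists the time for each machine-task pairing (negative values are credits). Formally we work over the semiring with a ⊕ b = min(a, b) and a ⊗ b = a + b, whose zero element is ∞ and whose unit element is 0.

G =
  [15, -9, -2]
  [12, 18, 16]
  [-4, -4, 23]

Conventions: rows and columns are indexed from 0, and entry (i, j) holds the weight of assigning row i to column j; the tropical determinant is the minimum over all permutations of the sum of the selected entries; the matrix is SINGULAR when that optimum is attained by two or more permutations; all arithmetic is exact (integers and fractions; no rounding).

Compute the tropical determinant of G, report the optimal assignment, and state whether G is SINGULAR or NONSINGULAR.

σ = (0, 1, 2): 15 + 18 + 23 = 56
σ = (0, 2, 1): 15 + 16 + (-4) = 27
σ = (1, 0, 2): (-9) + 12 + 23 = 26
σ = (1, 2, 0): (-9) + 16 + (-4) = 3
σ = (2, 0, 1): (-2) + 12 + (-4) = 6
σ = (2, 1, 0): (-2) + 18 + (-4) = 12
Optimal value attained by: σ = (1, 2, 0).
Answer: det⊕(G) = 3; verdict: NONSINGULAR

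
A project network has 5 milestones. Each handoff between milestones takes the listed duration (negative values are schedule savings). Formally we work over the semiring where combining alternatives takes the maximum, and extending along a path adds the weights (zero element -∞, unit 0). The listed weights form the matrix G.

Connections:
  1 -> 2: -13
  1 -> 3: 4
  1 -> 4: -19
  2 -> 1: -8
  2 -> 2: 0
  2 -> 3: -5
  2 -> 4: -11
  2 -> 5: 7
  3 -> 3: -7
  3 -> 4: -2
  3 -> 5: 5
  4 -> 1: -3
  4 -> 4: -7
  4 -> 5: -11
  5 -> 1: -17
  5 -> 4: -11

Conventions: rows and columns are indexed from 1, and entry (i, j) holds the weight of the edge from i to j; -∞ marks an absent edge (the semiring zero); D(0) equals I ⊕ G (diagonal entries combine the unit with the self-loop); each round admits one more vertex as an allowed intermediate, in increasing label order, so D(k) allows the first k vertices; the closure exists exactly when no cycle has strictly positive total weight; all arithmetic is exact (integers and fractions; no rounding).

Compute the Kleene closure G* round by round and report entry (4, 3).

D(0):
  [0, -13, 4, -19, -∞]
  [-8, 0, -5, -11, 7]
  [-∞, -∞, 0, -2, 5]
  [-3, -∞, -∞, 0, -11]
  [-17, -∞, -∞, -11, 0]
D(1):
  [0, -13, 4, -19, -∞]
  [-8, 0, -4, -11, 7]
  [-∞, -∞, 0, -2, 5]
  [-3, -16, 1, 0, -11]
  [-17, -30, -13, -11, 0]
D(2):
  [0, -13, 4, -19, -6]
  [-8, 0, -4, -11, 7]
  [-∞, -∞, 0, -2, 5]
  [-3, -16, 1, 0, -9]
  [-17, -30, -13, -11, 0]
D(3):
  [0, -13, 4, 2, 9]
  [-8, 0, -4, -6, 7]
  [-∞, -∞, 0, -2, 5]
  [-3, -16, 1, 0, 6]
  [-17, -30, -13, -11, 0]
D(4):
  [0, -13, 4, 2, 9]
  [-8, 0, -4, -6, 7]
  [-5, -18, 0, -2, 5]
  [-3, -16, 1, 0, 6]
  [-14, -27, -10, -11, 0]
D(5):
  [0, -13, 4, 2, 9]
  [-7, 0, -3, -4, 7]
  [-5, -18, 0, -2, 5]
  [-3, -16, 1, 0, 6]
  [-14, -27, -10, -11, 0]
Answer: G*[4][3] = 1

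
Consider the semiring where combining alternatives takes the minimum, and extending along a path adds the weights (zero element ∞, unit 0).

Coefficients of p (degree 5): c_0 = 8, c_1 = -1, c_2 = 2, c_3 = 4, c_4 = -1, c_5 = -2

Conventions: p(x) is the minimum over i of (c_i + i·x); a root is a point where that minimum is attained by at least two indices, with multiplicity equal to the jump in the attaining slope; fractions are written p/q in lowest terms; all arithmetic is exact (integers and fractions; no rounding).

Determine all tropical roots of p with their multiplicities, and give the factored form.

hull edge (i=0, c=8) to (i=1, c=-1): slope -9, span 1
hull edge (i=1, c=-1) to (i=5, c=-2): slope -1/4, span 4
Factored form: p(x) = -2 ⊗ (x ⊕ 1/4) ⊗ (x ⊕ 1/4) ⊗ (x ⊕ 1/4) ⊗ (x ⊕ 1/4) ⊗ (x ⊕ 9)
Answer: roots = 1/4 (mult 4), 9 (mult 1)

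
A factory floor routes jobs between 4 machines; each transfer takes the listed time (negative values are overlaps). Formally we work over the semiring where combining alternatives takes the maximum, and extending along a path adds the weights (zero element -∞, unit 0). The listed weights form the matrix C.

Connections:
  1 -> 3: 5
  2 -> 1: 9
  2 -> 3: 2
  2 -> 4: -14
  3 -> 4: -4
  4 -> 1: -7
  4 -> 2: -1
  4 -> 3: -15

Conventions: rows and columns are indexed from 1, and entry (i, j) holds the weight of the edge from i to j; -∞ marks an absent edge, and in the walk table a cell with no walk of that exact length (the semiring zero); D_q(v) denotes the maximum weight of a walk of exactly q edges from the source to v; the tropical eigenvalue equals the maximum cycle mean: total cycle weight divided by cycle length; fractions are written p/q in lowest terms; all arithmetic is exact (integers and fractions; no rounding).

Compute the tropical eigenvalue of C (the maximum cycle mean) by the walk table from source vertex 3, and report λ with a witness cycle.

q=0: [-∞, -∞, 0, -∞]
q=1: [-∞, -∞, -∞, -4]
q=2: [-11, -5, -19, -∞]
q=3: [4, -∞, -3, -19]
q=4: [-26, -20, 9, -7]
Optimal cycle mean attained by: cycle 1->3->4->2->1, total 5 + (-4) + (-1) + 9, length 4.
Answer: λ = 9/4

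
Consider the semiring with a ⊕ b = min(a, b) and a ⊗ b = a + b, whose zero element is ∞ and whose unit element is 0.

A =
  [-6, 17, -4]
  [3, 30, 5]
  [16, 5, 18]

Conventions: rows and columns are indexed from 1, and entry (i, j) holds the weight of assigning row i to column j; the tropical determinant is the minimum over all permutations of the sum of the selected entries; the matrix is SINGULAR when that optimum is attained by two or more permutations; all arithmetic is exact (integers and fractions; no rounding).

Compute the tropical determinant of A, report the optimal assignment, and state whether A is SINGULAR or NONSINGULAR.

σ = (1, 2, 3): (-6) + 30 + 18 = 42
σ = (1, 3, 2): (-6) + 5 + 5 = 4
σ = (2, 1, 3): 17 + 3 + 18 = 38
σ = (2, 3, 1): 17 + 5 + 16 = 38
σ = (3, 1, 2): (-4) + 3 + 5 = 4
σ = (3, 2, 1): (-4) + 30 + 16 = 42
Optimal value attained by: σ = (1, 3, 2).
Answer: det⊕(A) = 4; verdict: SINGULAR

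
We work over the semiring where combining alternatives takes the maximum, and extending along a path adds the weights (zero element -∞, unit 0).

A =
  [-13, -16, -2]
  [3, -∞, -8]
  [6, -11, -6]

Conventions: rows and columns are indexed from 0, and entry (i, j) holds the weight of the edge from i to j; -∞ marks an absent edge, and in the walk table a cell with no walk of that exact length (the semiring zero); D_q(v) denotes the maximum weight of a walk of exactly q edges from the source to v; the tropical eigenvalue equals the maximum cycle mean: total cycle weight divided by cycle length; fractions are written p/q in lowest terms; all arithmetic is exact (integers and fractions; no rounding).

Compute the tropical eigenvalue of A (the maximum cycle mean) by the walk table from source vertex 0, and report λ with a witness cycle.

q=0: [0, -∞, -∞]
q=1: [-13, -16, -2]
q=2: [4, -13, -8]
q=3: [-2, -12, 2]
Optimal cycle mean attained by: cycle 0->2->0, total (-2) + 6, length 2.
Answer: λ = 2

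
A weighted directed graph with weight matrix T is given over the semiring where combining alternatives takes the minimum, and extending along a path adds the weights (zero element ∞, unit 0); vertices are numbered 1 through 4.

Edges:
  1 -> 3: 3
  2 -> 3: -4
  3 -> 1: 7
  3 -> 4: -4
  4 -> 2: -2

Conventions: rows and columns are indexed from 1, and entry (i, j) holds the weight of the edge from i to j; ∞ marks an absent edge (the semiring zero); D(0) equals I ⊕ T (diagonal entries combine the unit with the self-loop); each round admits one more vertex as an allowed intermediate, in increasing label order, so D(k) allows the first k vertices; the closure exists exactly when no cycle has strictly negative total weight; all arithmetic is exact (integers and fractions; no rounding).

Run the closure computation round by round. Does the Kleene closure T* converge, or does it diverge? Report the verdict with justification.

D(0):
  [0, ∞, 3, ∞]
  [∞, 0, -4, ∞]
  [7, ∞, 0, -4]
  [∞, -2, ∞, 0]
D(1):
  [0, ∞, 3, ∞]
  [∞, 0, -4, ∞]
  [7, ∞, 0, -4]
  [∞, -2, ∞, 0]
D(2):
  [0, ∞, 3, ∞]
  [∞, 0, -4, ∞]
  [7, ∞, 0, -4]
  [∞, -2, -6, 0]
Detection: at round 3, diagonal entry (4, 4) turns strictly negative.
Key observation: the cycle 4->2->3->4 has total weight (-2) + (-4) + (-4), which is strictly negative.
Answer: DIVERGES — negative cycle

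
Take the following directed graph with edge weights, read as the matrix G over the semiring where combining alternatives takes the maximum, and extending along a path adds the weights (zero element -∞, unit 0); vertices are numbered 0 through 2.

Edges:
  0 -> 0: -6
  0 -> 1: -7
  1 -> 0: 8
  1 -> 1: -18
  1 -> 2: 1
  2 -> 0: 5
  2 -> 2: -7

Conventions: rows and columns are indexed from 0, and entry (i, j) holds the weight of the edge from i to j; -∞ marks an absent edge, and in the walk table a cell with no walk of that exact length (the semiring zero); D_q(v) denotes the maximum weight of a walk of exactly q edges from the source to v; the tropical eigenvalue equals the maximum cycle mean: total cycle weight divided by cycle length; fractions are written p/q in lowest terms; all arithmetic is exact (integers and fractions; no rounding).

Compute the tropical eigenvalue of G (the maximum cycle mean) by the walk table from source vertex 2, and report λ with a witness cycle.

q=0: [-∞, -∞, 0]
q=1: [5, -∞, -7]
q=2: [-1, -2, -14]
q=3: [6, -8, -1]
Optimal cycle mean attained by: cycle 0->1->0, total (-7) + 8, length 2.
Answer: λ = 1/2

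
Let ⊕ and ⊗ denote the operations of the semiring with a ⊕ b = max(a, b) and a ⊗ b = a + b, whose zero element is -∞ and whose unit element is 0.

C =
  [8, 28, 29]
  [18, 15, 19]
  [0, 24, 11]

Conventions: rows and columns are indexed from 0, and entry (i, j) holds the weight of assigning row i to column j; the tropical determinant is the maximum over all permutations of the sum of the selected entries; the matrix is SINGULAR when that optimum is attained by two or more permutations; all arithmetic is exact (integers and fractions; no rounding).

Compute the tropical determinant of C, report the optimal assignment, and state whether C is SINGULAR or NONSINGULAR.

σ = (0, 1, 2): 8 + 15 + 11 = 34
σ = (0, 2, 1): 8 + 19 + 24 = 51
σ = (1, 0, 2): 28 + 18 + 11 = 57
σ = (1, 2, 0): 28 + 19 + 0 = 47
σ = (2, 0, 1): 29 + 18 + 24 = 71
σ = (2, 1, 0): 29 + 15 + 0 = 44
Optimal value attained by: σ = (2, 0, 1).
Answer: det⊕(C) = 71; verdict: NONSINGULAR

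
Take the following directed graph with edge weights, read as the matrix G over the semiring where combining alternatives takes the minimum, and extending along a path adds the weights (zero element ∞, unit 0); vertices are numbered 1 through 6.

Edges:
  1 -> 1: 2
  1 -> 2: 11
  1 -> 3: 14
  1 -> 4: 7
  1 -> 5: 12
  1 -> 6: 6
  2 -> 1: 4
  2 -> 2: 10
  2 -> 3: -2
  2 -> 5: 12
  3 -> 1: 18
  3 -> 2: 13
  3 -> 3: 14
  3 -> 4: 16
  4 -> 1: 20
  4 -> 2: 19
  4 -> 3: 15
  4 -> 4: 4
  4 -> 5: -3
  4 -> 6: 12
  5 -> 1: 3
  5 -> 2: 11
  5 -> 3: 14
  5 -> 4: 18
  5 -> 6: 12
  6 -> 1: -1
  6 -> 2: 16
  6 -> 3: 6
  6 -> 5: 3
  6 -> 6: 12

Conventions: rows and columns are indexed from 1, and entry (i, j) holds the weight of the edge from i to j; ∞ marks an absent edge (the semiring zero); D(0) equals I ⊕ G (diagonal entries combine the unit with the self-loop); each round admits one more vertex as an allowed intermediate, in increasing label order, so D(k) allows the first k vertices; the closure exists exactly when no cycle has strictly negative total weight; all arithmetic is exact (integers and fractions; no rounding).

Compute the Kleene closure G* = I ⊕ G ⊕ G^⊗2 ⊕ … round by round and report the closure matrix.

D(0):
  [0, 11, 14, 7, 12, 6]
  [4, 0, -2, ∞, 12, ∞]
  [18, 13, 0, 16, ∞, ∞]
  [20, 19, 15, 0, -3, 12]
  [3, 11, 14, 18, 0, 12]
  [-1, 16, 6, ∞, 3, 0]
D(1):
  [0, 11, 14, 7, 12, 6]
  [4, 0, -2, 11, 12, 10]
  [18, 13, 0, 16, 30, 24]
  [20, 19, 15, 0, -3, 12]
  [3, 11, 14, 10, 0, 9]
  [-1, 10, 6, 6, 3, 0]
D(2):
  [0, 11, 9, 7, 12, 6]
  [4, 0, -2, 11, 12, 10]
  [17, 13, 0, 16, 25, 23]
  [20, 19, 15, 0, -3, 12]
  [3, 11, 9, 10, 0, 9]
  [-1, 10, 6, 6, 3, 0]
D(3):
  [0, 11, 9, 7, 12, 6]
  [4, 0, -2, 11, 12, 10]
  [17, 13, 0, 16, 25, 23]
  [20, 19, 15, 0, -3, 12]
  [3, 11, 9, 10, 0, 9]
  [-1, 10, 6, 6, 3, 0]
D(4):
  [0, 11, 9, 7, 4, 6]
  [4, 0, -2, 11, 8, 10]
  [17, 13, 0, 16, 13, 23]
  [20, 19, 15, 0, -3, 12]
  [3, 11, 9, 10, 0, 9]
  [-1, 10, 6, 6, 3, 0]
D(5):
  [0, 11, 9, 7, 4, 6]
  [4, 0, -2, 11, 8, 10]
  [16, 13, 0, 16, 13, 22]
  [0, 8, 6, 0, -3, 6]
  [3, 11, 9, 10, 0, 9]
  [-1, 10, 6, 6, 3, 0]
D(6):
  [0, 11, 9, 7, 4, 6]
  [4, 0, -2, 11, 8, 10]
  [16, 13, 0, 16, 13, 22]
  [0, 8, 6, 0, -3, 6]
  [3, 11, 9, 10, 0, 9]
  [-1, 10, 6, 6, 3, 0]
Answer: G* = [[0, 11, 9, 7, 4, 6], [4, 0, -2, 11, 8, 10], [16, 13, 0, 16, 13, 22], [0, 8, 6, 0, -3, 6], [3, 11, 9, 10, 0, 9], [-1, 10, 6, 6, 3, 0]]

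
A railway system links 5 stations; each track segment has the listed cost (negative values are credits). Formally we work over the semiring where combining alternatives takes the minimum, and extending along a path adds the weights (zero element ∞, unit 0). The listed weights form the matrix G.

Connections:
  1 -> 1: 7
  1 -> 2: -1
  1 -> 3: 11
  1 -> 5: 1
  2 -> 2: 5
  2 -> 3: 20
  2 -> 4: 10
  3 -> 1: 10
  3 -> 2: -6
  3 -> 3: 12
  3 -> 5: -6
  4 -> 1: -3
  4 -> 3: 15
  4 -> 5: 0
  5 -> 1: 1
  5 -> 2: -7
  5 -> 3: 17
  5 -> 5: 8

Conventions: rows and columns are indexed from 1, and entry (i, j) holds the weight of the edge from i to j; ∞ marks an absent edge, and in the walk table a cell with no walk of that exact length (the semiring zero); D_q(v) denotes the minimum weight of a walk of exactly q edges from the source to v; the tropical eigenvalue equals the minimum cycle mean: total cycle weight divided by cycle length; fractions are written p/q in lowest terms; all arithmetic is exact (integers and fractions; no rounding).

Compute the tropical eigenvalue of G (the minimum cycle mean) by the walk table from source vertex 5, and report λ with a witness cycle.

q=0: [∞, ∞, ∞, ∞, 0]
q=1: [1, -7, 17, ∞, 8]
q=2: [8, -2, 12, 3, 2]
q=3: [0, -5, 18, 8, 3]
q=4: [4, -4, 11, 5, 1]
q=5: [2, -6, 15, 6, 5]
Optimal cycle mean attained by: cycle 1->5->2->4->1, total 1 + (-7) + 10 + (-3), length 4.
Answer: λ = 1/4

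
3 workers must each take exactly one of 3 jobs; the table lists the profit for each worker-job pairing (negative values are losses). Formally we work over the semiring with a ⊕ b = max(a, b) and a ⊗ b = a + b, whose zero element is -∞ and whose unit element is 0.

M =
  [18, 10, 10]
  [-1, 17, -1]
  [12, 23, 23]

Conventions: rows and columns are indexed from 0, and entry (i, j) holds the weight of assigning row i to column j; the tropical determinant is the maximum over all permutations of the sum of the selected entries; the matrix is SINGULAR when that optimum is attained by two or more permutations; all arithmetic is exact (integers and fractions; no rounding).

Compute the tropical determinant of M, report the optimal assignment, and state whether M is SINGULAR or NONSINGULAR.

σ = (0, 1, 2): 18 + 17 + 23 = 58
σ = (0, 2, 1): 18 + (-1) + 23 = 40
σ = (1, 0, 2): 10 + (-1) + 23 = 32
σ = (1, 2, 0): 10 + (-1) + 12 = 21
σ = (2, 0, 1): 10 + (-1) + 23 = 32
σ = (2, 1, 0): 10 + 17 + 12 = 39
Optimal value attained by: σ = (0, 1, 2).
Answer: det⊕(M) = 58; verdict: NONSINGULAR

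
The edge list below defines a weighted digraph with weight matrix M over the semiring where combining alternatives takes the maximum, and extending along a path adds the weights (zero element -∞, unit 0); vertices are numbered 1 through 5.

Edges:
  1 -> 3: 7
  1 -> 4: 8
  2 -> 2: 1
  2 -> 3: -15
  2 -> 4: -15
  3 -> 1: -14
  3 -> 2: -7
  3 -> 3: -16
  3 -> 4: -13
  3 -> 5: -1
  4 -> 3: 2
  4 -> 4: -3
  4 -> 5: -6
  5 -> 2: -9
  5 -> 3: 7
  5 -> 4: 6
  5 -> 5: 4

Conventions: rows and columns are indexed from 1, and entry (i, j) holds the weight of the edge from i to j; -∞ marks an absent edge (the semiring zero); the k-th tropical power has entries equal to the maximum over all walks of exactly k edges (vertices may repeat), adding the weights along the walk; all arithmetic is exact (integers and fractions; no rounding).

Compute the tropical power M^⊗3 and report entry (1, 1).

M^⊗2:
  [-7, 0, 10, 5, 6]
  [-29, 2, -13, -14, -16]
  [-30, -6, 6, 5, 3]
  [-12, -5, 1, 0, 1]
  [-7, 0, 11, 10, 8]
M^⊗3:
  [-4, 3, 13, 12, 10]
  [-27, 3, -9, -10, -12]
  [-8, -1, 10, 9, 7]
  [-13, -4, 8, 7, 5]
  [-3, 4, 15, 14, 12]
Key observation: the optimum is the walk 1->4->3->1, with weight 8 + 2 + (-14) = -4.
Optimal value attained by: walk 1->4->3->1.
Answer: (M^⊗3)[1][1] = -4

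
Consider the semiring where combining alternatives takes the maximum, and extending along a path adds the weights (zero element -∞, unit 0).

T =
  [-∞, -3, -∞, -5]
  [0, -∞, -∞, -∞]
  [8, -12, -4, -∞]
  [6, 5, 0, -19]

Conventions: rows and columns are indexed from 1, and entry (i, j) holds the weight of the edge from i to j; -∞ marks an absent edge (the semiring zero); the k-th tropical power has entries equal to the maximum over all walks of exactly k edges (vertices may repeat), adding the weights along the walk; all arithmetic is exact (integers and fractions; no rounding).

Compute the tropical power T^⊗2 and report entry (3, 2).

T^⊗2:
  [1, 0, -5, -24]
  [-∞, -3, -∞, -5]
  [4, 5, -8, 3]
  [8, 3, -4, 1]
Key observation: the optimum is the walk 3->1->2, with weight 8 + (-3) = 5.
Optimal value attained by: walk 3->1->2.
Answer: (T^⊗2)[3][2] = 5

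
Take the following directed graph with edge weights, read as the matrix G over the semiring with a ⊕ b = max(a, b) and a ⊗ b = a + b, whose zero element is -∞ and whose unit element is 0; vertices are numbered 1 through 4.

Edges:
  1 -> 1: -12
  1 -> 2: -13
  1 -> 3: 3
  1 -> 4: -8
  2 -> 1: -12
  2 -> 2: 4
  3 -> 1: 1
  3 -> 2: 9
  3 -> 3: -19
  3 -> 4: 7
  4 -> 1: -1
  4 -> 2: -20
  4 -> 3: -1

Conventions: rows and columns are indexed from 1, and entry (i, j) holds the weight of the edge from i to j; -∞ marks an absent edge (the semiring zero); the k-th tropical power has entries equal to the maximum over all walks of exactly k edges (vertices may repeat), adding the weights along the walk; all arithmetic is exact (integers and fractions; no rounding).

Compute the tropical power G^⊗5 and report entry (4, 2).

G^⊗2:
  [4, 12, -9, 10]
  [-8, 8, -9, -20]
  [6, 13, 6, -7]
  [0, 8, 2, 6]
G^⊗3:
  [9, 16, 9, -2]
  [-4, 12, -5, -2]
  [7, 17, 9, 13]
  [5, 12, 5, 9]
G^⊗4:
  [10, 20, 12, 16]
  [0, 16, -1, 2]
  [12, 21, 12, 16]
  [8, 16, 8, 12]
G^⊗5:
  [15, 24, 15, 19]
  [4, 20, 3, 6]
  [15, 25, 15, 19]
  [11, 20, 11, 15]
Key observation: the optimum is the walk 4->3->2->2->2->2, with weight (-1) + 9 + 4 + 4 + 4 = 20.
Optimal value attained by: walk 4->3->2->2->2->2.
Answer: (G^⊗5)[4][2] = 20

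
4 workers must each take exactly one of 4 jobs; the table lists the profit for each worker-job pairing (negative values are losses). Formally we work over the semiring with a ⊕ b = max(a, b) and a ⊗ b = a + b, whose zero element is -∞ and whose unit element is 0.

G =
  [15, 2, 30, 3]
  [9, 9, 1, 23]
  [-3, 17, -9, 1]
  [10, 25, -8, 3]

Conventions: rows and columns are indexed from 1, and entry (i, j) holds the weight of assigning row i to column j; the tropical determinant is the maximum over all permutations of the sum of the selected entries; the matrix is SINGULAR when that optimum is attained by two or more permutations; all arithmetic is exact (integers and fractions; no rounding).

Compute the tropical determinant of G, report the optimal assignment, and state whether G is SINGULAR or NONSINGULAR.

σ = (1, 2, 3, 4): 15 + 9 + (-9) + 3 = 18
σ = (1, 2, 4, 3): 15 + 9 + 1 + (-8) = 17
σ = (1, 3, 2, 4): 15 + 1 + 17 + 3 = 36
σ = (1, 3, 4, 2): 15 + 1 + 1 + 25 = 42
σ = (1, 4, 2, 3): 15 + 23 + 17 + (-8) = 47
σ = (1, 4, 3, 2): 15 + 23 + (-9) + 25 = 54
σ = (2, 1, 3, 4): 2 + 9 + (-9) + 3 = 5
σ = (2, 1, 4, 3): 2 + 9 + 1 + (-8) = 4
σ = (2, 3, 1, 4): 2 + 1 + (-3) + 3 = 3
σ = (2, 3, 4, 1): 2 + 1 + 1 + 10 = 14
σ = (2, 4, 1, 3): 2 + 23 + (-3) + (-8) = 14
σ = (2, 4, 3, 1): 2 + 23 + (-9) + 10 = 26
σ = (3, 1, 2, 4): 30 + 9 + 17 + 3 = 59
σ = (3, 1, 4, 2): 30 + 9 + 1 + 25 = 65
σ = (3, 2, 1, 4): 30 + 9 + (-3) + 3 = 39
σ = (3, 2, 4, 1): 30 + 9 + 1 + 10 = 50
σ = (3, 4, 1, 2): 30 + 23 + (-3) + 25 = 75
σ = (3, 4, 2, 1): 30 + 23 + 17 + 10 = 80
σ = (4, 1, 2, 3): 3 + 9 + 17 + (-8) = 21
σ = (4, 1, 3, 2): 3 + 9 + (-9) + 25 = 28
σ = (4, 2, 1, 3): 3 + 9 + (-3) + (-8) = 1
σ = (4, 2, 3, 1): 3 + 9 + (-9) + 10 = 13
σ = (4, 3, 1, 2): 3 + 1 + (-3) + 25 = 26
σ = (4, 3, 2, 1): 3 + 1 + 17 + 10 = 31
Optimal value attained by: σ = (3, 4, 2, 1).
Answer: det⊕(G) = 80; verdict: NONSINGULAR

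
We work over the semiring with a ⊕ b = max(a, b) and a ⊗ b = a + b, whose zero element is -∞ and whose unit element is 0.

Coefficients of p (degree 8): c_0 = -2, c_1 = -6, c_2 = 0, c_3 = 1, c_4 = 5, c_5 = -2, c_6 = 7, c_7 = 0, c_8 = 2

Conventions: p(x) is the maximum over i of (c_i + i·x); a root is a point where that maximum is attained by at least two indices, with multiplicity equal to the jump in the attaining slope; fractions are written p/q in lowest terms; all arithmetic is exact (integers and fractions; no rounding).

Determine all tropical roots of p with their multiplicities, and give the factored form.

hull edge (i=0, c=-2) to (i=4, c=5): slope 7/4, span 4
hull edge (i=4, c=5) to (i=6, c=7): slope 1, span 2
hull edge (i=6, c=7) to (i=8, c=2): slope -5/2, span 2
Factored form: p(x) = 2 ⊗ (x ⊕ (-7/4)) ⊗ (x ⊕ (-7/4)) ⊗ (x ⊕ (-7/4)) ⊗ (x ⊕ (-7/4)) ⊗ (x ⊕ (-1)) ⊗ (x ⊕ (-1)) ⊗ (x ⊕ 5/2) ⊗ (x ⊕ 5/2)
Answer: roots = -7/4 (mult 4), -1 (mult 2), 5/2 (mult 2)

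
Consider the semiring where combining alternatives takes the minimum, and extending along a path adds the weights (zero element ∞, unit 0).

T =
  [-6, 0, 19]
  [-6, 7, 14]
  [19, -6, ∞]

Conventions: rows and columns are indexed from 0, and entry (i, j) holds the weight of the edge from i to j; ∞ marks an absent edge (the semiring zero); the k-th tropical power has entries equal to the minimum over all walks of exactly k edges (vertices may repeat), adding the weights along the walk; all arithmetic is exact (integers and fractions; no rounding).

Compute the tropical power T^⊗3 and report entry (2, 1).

T^⊗2:
  [-12, -6, 13]
  [-12, -6, 13]
  [-12, 1, 8]
T^⊗3:
  [-18, -12, 7]
  [-18, -12, 7]
  [-18, -12, 7]
Key observation: the optimum is the walk 2->1->0->1, with weight (-6) + (-6) + 0 = -12.
Optimal value attained by: walk 2->1->0->1.
Answer: (T^⊗3)[2][1] = -12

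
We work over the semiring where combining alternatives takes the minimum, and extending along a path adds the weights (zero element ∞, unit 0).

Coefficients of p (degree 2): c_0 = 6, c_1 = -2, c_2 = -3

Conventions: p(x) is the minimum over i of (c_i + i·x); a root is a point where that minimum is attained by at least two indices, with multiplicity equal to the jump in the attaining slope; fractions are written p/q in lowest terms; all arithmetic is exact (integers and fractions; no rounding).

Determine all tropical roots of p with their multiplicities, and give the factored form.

hull edge (i=0, c=6) to (i=1, c=-2): slope -8, span 1
hull edge (i=1, c=-2) to (i=2, c=-3): slope -1, span 1
Factored form: p(x) = -3 ⊗ (x ⊕ 1) ⊗ (x ⊕ 8)
Answer: roots = 1 (mult 1), 8 (mult 1)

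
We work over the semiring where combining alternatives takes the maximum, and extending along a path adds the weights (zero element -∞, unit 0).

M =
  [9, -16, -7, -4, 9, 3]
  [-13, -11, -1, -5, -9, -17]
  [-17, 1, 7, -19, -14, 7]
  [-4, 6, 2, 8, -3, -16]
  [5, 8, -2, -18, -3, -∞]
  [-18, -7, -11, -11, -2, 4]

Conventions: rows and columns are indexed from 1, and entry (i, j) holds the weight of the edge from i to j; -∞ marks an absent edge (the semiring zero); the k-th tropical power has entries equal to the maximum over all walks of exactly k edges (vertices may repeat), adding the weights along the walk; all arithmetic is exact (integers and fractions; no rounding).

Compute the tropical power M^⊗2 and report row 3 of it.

M^⊗2:
  [18, 17, 7, 5, 18, 12]
  [-4, 1, 6, 3, -4, 6]
  [-8, 8, 14, -4, 5, 14]
  [5, 14, 10, 16, 5, 9]
  [14, 5, 7, 3, 14, 8]
  [3, 6, -4, -3, 2, 8]
Answer: row 3 of M^⊗2 = [-8, 8, 14, -4, 5, 14]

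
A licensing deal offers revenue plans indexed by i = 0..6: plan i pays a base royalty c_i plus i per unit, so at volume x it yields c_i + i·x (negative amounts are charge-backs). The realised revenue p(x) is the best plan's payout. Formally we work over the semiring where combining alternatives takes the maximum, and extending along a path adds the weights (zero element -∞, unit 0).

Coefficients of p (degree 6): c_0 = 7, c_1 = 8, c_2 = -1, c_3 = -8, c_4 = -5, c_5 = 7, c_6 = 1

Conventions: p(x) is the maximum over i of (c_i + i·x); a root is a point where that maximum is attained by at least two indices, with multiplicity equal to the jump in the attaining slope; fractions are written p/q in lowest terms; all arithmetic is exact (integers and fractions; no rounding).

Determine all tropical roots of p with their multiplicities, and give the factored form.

hull edge (i=0, c=7) to (i=1, c=8): slope 1, span 1
hull edge (i=1, c=8) to (i=5, c=7): slope -1/4, span 4
hull edge (i=5, c=7) to (i=6, c=1): slope -6, span 1
Factored form: p(x) = 1 ⊗ (x ⊕ (-1)) ⊗ (x ⊕ 1/4) ⊗ (x ⊕ 1/4) ⊗ (x ⊕ 1/4) ⊗ (x ⊕ 1/4) ⊗ (x ⊕ 6)
Answer: roots = -1 (mult 1), 1/4 (mult 4), 6 (mult 1)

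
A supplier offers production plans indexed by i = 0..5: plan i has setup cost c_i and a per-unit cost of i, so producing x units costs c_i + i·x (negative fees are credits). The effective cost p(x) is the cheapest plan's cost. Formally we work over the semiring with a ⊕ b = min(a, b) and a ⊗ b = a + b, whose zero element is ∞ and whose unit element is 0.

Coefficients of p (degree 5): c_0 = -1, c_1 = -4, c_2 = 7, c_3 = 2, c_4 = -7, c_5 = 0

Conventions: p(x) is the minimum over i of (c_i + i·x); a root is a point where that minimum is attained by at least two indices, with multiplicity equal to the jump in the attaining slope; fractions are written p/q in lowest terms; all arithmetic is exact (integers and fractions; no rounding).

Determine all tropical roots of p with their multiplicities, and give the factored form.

hull edge (i=0, c=-1) to (i=1, c=-4): slope -3, span 1
hull edge (i=1, c=-4) to (i=4, c=-7): slope -1, span 3
hull edge (i=4, c=-7) to (i=5, c=0): slope 7, span 1
Factored form: p(x) = 0 ⊗ (x ⊕ (-7)) ⊗ (x ⊕ 1) ⊗ (x ⊕ 1) ⊗ (x ⊕ 1) ⊗ (x ⊕ 3)
Answer: roots = -7 (mult 1), 1 (mult 3), 3 (mult 1)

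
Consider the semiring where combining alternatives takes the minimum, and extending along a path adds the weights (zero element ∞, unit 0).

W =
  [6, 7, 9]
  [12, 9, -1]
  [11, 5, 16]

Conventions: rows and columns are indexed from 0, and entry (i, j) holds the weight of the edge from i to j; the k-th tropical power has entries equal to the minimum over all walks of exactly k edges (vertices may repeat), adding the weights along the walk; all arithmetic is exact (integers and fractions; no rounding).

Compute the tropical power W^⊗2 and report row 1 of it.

W^⊗2:
  [12, 13, 6]
  [10, 4, 8]
  [17, 14, 4]
Answer: row 1 of W^⊗2 = [10, 4, 8]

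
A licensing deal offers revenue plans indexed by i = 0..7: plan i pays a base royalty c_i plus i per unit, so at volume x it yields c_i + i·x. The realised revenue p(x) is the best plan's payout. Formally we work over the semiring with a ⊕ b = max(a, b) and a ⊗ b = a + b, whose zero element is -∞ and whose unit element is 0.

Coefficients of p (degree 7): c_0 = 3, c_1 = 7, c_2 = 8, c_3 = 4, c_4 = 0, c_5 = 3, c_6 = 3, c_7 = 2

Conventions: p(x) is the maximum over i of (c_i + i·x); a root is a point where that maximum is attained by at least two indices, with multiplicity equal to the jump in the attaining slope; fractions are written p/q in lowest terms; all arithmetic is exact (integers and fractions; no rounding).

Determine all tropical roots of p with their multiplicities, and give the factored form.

hull edge (i=0, c=3) to (i=1, c=7): slope 4, span 1
hull edge (i=1, c=7) to (i=2, c=8): slope 1, span 1
hull edge (i=2, c=8) to (i=7, c=2): slope -6/5, span 5
Factored form: p(x) = 2 ⊗ (x ⊕ (-4)) ⊗ (x ⊕ (-1)) ⊗ (x ⊕ 6/5) ⊗ (x ⊕ 6/5) ⊗ (x ⊕ 6/5) ⊗ (x ⊕ 6/5) ⊗ (x ⊕ 6/5)
Answer: roots = -4 (mult 1), -1 (mult 1), 6/5 (mult 5)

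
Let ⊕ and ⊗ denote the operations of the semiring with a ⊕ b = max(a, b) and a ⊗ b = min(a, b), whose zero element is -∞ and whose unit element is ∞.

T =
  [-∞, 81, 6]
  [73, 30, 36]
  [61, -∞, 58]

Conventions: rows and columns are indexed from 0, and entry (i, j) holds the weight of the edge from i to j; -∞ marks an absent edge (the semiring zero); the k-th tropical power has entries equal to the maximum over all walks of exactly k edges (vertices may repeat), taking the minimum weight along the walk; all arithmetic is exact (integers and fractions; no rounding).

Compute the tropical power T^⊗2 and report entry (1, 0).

T^⊗2:
  [73, 30, 36]
  [36, 73, 36]
  [58, 61, 58]
Key observation: the optimum is the walk 1->2->0, with weight 36 min 61 = 36.
Optimal value attained by: walk 1->2->0.
Answer: (T^⊗2)[1][0] = 36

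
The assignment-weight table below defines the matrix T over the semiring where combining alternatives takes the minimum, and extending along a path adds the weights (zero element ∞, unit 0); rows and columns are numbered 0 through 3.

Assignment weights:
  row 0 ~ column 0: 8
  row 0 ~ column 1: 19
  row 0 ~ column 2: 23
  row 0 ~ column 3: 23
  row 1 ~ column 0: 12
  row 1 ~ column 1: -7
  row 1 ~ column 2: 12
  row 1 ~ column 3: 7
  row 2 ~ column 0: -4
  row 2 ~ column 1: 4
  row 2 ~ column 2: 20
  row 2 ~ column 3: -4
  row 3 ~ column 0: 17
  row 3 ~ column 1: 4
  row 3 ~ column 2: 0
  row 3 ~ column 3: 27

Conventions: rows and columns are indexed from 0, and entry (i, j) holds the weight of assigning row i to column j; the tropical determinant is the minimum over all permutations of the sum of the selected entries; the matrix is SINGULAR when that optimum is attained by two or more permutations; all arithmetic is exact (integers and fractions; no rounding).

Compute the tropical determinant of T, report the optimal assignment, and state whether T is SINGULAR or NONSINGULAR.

σ = (0, 1, 2, 3): 8 + (-7) + 20 + 27 = 48
σ = (0, 1, 3, 2): 8 + (-7) + (-4) + 0 = -3
σ = (0, 2, 1, 3): 8 + 12 + 4 + 27 = 51
σ = (0, 2, 3, 1): 8 + 12 + (-4) + 4 = 20
σ = (0, 3, 1, 2): 8 + 7 + 4 + 0 = 19
σ = (0, 3, 2, 1): 8 + 7 + 20 + 4 = 39
σ = (1, 0, 2, 3): 19 + 12 + 20 + 27 = 78
σ = (1, 0, 3, 2): 19 + 12 + (-4) + 0 = 27
σ = (1, 2, 0, 3): 19 + 12 + (-4) + 27 = 54
σ = (1, 2, 3, 0): 19 + 12 + (-4) + 17 = 44
σ = (1, 3, 0, 2): 19 + 7 + (-4) + 0 = 22
σ = (1, 3, 2, 0): 19 + 7 + 20 + 17 = 63
σ = (2, 0, 1, 3): 23 + 12 + 4 + 27 = 66
σ = (2, 0, 3, 1): 23 + 12 + (-4) + 4 = 35
σ = (2, 1, 0, 3): 23 + (-7) + (-4) + 27 = 39
σ = (2, 1, 3, 0): 23 + (-7) + (-4) + 17 = 29
σ = (2, 3, 0, 1): 23 + 7 + (-4) + 4 = 30
σ = (2, 3, 1, 0): 23 + 7 + 4 + 17 = 51
σ = (3, 0, 1, 2): 23 + 12 + 4 + 0 = 39
σ = (3, 0, 2, 1): 23 + 12 + 20 + 4 = 59
σ = (3, 1, 0, 2): 23 + (-7) + (-4) + 0 = 12
σ = (3, 1, 2, 0): 23 + (-7) + 20 + 17 = 53
σ = (3, 2, 0, 1): 23 + 12 + (-4) + 4 = 35
σ = (3, 2, 1, 0): 23 + 12 + 4 + 17 = 56
Optimal value attained by: σ = (0, 1, 3, 2).
Answer: det⊕(T) = -3; verdict: NONSINGULAR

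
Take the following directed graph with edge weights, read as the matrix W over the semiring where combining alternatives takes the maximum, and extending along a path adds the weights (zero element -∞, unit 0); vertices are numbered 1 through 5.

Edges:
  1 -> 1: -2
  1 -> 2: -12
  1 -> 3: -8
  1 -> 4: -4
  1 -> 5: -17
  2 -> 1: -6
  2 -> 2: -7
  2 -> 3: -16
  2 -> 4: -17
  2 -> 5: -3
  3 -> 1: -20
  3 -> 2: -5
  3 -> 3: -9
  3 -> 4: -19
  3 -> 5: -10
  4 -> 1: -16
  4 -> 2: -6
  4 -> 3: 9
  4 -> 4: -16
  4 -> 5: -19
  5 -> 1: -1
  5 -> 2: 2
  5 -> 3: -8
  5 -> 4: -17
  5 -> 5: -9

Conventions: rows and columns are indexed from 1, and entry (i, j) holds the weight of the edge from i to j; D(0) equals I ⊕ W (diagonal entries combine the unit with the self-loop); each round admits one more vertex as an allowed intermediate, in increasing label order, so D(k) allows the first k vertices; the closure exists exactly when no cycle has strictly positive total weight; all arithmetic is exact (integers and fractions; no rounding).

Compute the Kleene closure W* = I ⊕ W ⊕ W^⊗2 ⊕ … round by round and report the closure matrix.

D(0):
  [0, -12, -8, -4, -17]
  [-6, 0, -16, -17, -3]
  [-20, -5, 0, -19, -10]
  [-16, -6, 9, 0, -19]
  [-1, 2, -8, -17, 0]
D(1):
  [0, -12, -8, -4, -17]
  [-6, 0, -14, -10, -3]
  [-20, -5, 0, -19, -10]
  [-16, -6, 9, 0, -19]
  [-1, 2, -8, -5, 0]
D(2):
  [0, -12, -8, -4, -15]
  [-6, 0, -14, -10, -3]
  [-11, -5, 0, -15, -8]
  [-12, -6, 9, 0, -9]
  [-1, 2, -8, -5, 0]
D(3):
  [0, -12, -8, -4, -15]
  [-6, 0, -14, -10, -3]
  [-11, -5, 0, -15, -8]
  [-2, 4, 9, 0, 1]
  [-1, 2, -8, -5, 0]
D(4):
  [0, 0, 5, -4, -3]
  [-6, 0, -1, -10, -3]
  [-11, -5, 0, -15, -8]
  [-2, 4, 9, 0, 1]
  [-1, 2, 4, -5, 0]
D(5):
  [0, 0, 5, -4, -3]
  [-4, 0, 1, -8, -3]
  [-9, -5, 0, -13, -8]
  [0, 4, 9, 0, 1]
  [-1, 2, 4, -5, 0]
Answer: W* = [[0, 0, 5, -4, -3], [-4, 0, 1, -8, -3], [-9, -5, 0, -13, -8], [0, 4, 9, 0, 1], [-1, 2, 4, -5, 0]]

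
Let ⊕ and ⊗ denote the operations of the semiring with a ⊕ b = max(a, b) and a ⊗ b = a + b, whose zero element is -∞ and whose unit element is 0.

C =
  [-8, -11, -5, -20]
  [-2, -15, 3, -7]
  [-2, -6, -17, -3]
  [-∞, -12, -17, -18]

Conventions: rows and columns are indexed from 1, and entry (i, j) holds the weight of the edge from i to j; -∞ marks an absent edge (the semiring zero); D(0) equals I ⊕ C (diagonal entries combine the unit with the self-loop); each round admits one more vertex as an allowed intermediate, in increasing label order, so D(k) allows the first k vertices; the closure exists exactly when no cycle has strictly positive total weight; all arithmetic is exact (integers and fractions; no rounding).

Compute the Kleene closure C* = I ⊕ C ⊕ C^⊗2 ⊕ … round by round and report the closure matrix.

D(0):
  [0, -11, -5, -20]
  [-2, 0, 3, -7]
  [-2, -6, 0, -3]
  [-∞, -12, -17, 0]
D(1):
  [0, -11, -5, -20]
  [-2, 0, 3, -7]
  [-2, -6, 0, -3]
  [-∞, -12, -17, 0]
D(2):
  [0, -11, -5, -18]
  [-2, 0, 3, -7]
  [-2, -6, 0, -3]
  [-14, -12, -9, 0]
D(3):
  [0, -11, -5, -8]
  [1, 0, 3, 0]
  [-2, -6, 0, -3]
  [-11, -12, -9, 0]
D(4):
  [0, -11, -5, -8]
  [1, 0, 3, 0]
  [-2, -6, 0, -3]
  [-11, -12, -9, 0]
Answer: C* = [[0, -11, -5, -8], [1, 0, 3, 0], [-2, -6, 0, -3], [-11, -12, -9, 0]]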